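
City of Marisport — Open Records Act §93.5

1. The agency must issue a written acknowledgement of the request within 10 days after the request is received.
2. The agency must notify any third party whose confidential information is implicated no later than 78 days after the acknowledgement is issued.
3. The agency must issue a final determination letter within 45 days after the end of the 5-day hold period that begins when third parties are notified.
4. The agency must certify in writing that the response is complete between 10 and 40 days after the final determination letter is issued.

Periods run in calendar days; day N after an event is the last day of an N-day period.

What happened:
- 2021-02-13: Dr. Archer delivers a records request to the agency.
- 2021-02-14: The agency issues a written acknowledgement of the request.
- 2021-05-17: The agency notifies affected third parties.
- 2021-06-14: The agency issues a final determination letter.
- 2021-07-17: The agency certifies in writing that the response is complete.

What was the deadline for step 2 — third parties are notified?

Step 2 runs from 2021-02-14, when the acknowledgement is issued. 78 days after 2021-02-14 is 2021-05-03.

2021-05-03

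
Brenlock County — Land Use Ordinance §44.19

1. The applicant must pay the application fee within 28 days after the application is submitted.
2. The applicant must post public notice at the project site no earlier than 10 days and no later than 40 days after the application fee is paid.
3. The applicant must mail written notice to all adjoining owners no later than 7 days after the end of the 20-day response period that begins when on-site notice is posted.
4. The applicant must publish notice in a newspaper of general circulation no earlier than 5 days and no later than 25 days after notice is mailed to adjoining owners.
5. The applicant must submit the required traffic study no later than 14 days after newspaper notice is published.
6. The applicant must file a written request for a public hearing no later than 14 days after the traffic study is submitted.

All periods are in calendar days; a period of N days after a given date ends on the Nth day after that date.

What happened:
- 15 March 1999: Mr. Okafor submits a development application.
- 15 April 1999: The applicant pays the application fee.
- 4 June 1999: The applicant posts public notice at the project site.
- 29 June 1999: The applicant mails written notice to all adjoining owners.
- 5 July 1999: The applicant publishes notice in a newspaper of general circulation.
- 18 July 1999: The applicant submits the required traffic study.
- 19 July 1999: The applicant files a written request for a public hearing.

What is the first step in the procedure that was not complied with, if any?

Step 1 — counting 28 days from 15 March 1999 (when the application is submitted) gives a deadline of 12 April 1999; 15 April 1999 misses that deadline by 3 days.

Step 1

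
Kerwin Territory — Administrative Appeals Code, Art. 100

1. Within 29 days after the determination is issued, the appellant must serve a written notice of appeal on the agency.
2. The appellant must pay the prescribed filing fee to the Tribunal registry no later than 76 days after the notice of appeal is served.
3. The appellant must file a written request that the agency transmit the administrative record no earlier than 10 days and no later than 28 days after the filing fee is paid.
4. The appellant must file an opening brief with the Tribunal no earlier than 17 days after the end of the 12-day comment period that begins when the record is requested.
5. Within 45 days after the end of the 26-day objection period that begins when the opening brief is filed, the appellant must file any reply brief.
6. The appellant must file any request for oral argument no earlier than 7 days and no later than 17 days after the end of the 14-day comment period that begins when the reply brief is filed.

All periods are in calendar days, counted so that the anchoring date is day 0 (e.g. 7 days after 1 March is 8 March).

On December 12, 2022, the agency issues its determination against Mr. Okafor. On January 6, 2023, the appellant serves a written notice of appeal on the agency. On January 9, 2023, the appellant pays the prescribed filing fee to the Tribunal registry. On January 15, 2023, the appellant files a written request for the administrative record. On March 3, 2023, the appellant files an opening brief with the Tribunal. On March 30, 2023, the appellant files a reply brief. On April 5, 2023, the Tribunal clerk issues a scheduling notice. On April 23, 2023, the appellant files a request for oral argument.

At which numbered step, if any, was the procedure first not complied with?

Step 1: 29 days after December 12, 2022 (when the determination is issued) is January 10, 2023; completed January 6, 2023, before the deadline.
Step 2: 76 days after January 6, 2023 (when the notice of appeal is served) is March 23, 2023; completed January 9, 2023, before the deadline.
Step 3: the window is 10–28 days after January 9, 2023 (when the filing fee is paid), so January 19, 2023 through February 6, 2023; January 15, 2023 is 4 days too early.
The procedure was therefore not followed at step 3.

Step 3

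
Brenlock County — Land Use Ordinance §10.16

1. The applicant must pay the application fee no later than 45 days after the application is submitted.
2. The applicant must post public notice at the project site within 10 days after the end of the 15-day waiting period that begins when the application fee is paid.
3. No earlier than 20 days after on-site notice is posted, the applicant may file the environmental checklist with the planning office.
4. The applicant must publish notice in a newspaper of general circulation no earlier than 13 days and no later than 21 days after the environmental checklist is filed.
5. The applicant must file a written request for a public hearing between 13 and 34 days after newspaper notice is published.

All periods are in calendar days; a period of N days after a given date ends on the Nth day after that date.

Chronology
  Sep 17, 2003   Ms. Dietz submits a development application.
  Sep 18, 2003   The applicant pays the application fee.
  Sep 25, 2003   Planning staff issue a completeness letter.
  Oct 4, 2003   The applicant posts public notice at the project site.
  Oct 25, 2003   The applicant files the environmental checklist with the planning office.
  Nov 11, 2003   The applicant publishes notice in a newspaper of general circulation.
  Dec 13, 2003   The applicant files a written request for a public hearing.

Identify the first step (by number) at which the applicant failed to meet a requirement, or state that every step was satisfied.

None — every step was satisfied

(1) due by Sep 17, 2003 + 45 days = Nov 1, 2003; Sep 18, 2003 is within that limit.
(2) due by Oct 3, 2003 + 10 days = Oct 13, 2003; completed Oct 4, 2003, before the deadline.
(3) permitted from Oct 4, 2003 + 20 days = Oct 24, 2003 onward; done Oct 25, 2003 — permitted.
(4) the permitted window runs from Oct 25, 2003 + 13 = Nov 7, 2003 to Oct 25, 2003 + 21 = Nov 15, 2003; done Nov 11, 2003 — within the window.
(5) the permitted window runs from Nov 11, 2003 + 13 = Nov 24, 2003 to Nov 11, 2003 + 34 = Dec 15, 2003; Dec 13, 2003 falls inside that range.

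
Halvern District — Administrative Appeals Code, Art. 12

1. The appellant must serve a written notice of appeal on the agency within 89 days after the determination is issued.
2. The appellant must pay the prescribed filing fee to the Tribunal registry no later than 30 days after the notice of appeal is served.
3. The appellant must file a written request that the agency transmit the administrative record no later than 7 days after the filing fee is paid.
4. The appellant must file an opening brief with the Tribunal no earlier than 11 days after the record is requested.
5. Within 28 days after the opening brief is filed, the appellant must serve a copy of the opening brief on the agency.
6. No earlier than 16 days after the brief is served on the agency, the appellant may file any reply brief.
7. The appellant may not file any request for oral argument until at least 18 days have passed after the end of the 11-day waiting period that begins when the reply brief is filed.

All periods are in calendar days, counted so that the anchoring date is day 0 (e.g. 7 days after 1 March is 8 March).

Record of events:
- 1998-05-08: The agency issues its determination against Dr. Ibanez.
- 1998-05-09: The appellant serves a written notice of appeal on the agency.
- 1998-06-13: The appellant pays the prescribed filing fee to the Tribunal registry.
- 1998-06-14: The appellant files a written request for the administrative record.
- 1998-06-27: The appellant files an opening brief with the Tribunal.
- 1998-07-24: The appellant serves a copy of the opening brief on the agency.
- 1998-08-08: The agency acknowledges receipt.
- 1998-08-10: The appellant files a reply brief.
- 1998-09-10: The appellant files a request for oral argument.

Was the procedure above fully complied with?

Step 1 — counting 89 days from 1998-05-08 (when the determination is issued) gives a deadline of 1998-08-05; 1998-05-09 is within that limit.
Step 2 — counting 30 days from 1998-05-09 (when the notice of appeal is served) gives a deadline of 1998-06-08; not done until 1998-06-13, 5 days after the deadline.
The analysis stops there.

No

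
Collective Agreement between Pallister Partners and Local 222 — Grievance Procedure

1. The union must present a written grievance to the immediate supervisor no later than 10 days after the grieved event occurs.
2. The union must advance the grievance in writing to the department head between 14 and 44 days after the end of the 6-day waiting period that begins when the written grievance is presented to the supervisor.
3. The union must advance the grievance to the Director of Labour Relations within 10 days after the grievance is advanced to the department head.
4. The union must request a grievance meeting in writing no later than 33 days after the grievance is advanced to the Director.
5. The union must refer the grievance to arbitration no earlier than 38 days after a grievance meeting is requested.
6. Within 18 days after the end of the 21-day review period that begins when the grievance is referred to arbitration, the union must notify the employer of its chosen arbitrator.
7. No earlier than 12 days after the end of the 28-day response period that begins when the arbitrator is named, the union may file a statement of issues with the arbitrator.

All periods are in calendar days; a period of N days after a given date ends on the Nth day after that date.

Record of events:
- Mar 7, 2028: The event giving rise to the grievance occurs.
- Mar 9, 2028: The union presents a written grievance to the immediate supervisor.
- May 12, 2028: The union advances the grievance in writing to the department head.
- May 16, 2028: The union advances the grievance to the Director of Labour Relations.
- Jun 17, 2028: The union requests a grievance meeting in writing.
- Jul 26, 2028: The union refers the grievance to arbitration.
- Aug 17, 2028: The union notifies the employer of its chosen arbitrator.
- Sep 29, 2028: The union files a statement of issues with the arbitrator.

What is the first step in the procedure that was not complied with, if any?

(1) due by Mar 7, 2028 + 10 days = Mar 17, 2028; completed Mar 9, 2028, before the deadline.
(2) the permitted window runs from Mar 15, 2028 + 14 = Mar 29, 2028 to Mar 15, 2028 + 44 = Apr 28, 2028; done May 12, 2028 — 14 days after the window closed.

Step 2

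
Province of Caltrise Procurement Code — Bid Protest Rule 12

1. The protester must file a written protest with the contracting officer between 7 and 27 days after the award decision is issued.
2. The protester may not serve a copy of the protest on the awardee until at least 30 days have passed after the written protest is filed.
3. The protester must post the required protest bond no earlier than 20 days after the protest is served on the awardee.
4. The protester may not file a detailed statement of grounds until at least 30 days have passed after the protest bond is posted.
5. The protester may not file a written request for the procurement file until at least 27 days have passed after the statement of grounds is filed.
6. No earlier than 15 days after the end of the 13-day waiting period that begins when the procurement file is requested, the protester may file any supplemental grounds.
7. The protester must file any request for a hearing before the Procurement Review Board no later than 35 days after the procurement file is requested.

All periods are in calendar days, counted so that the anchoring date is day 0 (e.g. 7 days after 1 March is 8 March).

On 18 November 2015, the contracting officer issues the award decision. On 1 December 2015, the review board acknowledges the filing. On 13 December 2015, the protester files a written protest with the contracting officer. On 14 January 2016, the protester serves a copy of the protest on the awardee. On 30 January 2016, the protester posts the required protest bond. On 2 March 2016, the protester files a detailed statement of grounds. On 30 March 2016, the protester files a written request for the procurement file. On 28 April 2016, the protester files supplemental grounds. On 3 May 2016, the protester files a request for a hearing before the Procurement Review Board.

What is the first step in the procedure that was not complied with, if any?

Step 3

Step 1 — 7 and 27 days from 18 November 2015 (when the award decision is issued) are 25 November 2015 and 15 December 2015 respectively; 13 December 2015 falls inside that range.
Step 2 — must wait 30 days from 13 December 2015 (when the written protest is filed), so not before 12 January 2016; done 14 January 2016 — permitted.
Step 3 — must wait 20 days from 14 January 2016 (when the protest is served on the awardee), so not before 3 February 2016; done 30 January 2016 — 4 days too early.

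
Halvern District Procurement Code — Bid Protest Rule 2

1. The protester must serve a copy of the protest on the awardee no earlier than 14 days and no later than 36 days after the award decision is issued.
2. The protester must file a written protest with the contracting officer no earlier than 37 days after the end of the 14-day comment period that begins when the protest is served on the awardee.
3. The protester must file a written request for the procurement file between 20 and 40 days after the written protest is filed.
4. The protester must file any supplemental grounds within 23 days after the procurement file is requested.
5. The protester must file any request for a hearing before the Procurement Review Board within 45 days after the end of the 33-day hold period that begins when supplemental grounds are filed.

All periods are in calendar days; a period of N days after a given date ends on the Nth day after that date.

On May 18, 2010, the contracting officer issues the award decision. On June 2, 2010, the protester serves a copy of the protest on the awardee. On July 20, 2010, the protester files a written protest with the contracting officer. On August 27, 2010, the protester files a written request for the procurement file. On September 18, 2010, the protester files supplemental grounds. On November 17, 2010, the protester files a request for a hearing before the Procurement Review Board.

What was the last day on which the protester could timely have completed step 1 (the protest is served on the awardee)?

Step 1 runs from May 18, 2010, when the award decision is issued. The window is 14–36 days after May 18, 2010; it closes on June 23, 2010.

June 23, 2010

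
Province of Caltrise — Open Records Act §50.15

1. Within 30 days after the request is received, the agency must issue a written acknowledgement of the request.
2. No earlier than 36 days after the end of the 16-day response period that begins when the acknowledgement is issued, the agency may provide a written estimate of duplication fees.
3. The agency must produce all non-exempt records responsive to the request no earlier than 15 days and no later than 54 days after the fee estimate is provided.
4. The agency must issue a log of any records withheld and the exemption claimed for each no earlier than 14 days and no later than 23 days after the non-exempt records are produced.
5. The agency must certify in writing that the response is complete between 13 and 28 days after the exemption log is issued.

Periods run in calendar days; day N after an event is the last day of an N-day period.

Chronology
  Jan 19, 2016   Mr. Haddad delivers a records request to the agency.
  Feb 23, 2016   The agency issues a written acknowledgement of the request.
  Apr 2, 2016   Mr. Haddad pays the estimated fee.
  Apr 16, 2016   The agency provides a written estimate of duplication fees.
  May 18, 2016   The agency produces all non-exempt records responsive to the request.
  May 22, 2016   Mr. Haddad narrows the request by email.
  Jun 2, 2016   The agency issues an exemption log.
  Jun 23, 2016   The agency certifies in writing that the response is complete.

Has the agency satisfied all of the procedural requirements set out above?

Step 1: 30 days after Jan 19, 2016 (when the request is received) is Feb 18, 2016; done Feb 23, 2016 — 5 days late.

No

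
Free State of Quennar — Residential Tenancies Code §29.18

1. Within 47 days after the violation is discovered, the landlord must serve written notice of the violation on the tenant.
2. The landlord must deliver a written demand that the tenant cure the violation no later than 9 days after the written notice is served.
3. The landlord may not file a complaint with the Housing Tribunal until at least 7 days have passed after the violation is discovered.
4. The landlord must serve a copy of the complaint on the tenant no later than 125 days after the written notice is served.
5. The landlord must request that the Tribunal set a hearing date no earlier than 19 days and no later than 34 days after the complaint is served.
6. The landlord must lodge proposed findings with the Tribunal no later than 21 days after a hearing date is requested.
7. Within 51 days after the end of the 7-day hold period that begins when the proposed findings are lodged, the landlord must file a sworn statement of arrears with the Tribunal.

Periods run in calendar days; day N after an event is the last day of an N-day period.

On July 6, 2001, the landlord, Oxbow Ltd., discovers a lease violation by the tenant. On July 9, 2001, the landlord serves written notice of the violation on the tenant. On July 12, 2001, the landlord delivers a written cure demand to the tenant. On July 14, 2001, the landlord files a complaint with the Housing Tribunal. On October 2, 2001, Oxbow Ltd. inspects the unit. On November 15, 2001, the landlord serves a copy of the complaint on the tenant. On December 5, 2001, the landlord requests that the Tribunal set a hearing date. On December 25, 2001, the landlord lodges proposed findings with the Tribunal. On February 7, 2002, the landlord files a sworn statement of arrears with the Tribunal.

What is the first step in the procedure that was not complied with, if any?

Step 1 — counting 47 days from July 6, 2001 (when the violation is discovered) gives a deadline of August 22, 2001; done July 9, 2001 — timely.
Step 2 — counting 9 days from July 9, 2001 (when the written notice is served) gives a deadline of July 18, 2001; completed July 12, 2001, before the deadline.
Step 3 — must wait 7 days from July 6, 2001 (when the violation is discovered), so not before July 13, 2001; done July 14, 2001, after the minimum wait.
Step 4 — counting 125 days from July 9, 2001 (when the written notice is served) gives a deadline of November 11, 2001; done November 15, 2001 — 4 days late.

Step 4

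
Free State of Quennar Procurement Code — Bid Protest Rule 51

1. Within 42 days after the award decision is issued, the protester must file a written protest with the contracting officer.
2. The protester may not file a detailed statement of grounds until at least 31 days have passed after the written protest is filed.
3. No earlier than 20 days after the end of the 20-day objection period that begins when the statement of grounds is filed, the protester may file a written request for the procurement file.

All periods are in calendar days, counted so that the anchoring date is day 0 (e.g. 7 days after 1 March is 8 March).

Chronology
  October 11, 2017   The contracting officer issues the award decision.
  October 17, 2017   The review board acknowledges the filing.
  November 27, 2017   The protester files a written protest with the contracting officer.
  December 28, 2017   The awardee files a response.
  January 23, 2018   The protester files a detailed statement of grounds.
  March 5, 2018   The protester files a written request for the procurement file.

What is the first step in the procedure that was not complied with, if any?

Step 1

(1) due by October 11, 2017 + 42 days = November 22, 2017; done November 27, 2017 — 5 days late.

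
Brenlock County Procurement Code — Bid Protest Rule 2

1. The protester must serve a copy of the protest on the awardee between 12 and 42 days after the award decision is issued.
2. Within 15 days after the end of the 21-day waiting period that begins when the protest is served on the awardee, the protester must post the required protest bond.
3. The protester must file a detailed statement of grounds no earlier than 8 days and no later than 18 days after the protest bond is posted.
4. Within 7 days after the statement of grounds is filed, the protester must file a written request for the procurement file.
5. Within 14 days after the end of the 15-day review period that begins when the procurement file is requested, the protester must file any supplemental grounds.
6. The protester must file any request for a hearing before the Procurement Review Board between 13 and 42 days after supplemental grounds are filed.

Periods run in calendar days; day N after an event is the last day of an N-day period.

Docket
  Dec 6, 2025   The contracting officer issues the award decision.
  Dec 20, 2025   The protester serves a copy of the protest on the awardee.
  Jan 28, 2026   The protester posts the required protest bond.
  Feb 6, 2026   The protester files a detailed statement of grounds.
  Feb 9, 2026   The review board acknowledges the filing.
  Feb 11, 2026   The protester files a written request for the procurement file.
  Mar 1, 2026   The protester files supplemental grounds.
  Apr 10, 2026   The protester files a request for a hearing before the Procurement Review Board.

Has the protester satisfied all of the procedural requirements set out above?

No

Step 1 — 12 and 42 days from Dec 6, 2025 (when the award decision is issued) are Dec 18, 2025 and Jan 17, 2026 respectively; done Dec 20, 2025 — within the window.
Step 2 — counting 15 days from Jan 10, 2026 (end of the 21-day waiting period, which began when the protest is served on the awardee on Dec 20, 2025) gives a deadline of Jan 25, 2026; not done until Jan 28, 2026, 3 days after the deadline.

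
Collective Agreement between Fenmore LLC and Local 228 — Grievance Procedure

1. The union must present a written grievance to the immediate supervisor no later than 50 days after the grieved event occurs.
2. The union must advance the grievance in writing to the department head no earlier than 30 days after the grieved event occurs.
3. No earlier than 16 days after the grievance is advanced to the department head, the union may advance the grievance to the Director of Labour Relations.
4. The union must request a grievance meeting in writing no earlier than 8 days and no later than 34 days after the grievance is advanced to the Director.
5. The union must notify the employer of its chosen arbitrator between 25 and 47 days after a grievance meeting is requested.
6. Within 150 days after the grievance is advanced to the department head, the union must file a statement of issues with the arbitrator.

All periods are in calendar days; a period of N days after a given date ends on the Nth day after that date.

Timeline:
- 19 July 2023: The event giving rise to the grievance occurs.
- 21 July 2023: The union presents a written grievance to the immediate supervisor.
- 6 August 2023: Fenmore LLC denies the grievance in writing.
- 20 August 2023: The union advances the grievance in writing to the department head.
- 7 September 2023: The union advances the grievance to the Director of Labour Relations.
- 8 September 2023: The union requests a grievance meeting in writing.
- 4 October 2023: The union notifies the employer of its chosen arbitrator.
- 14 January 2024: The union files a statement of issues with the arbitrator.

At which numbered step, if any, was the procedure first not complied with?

Step 4

(1) due by 19 July 2023 + 50 days = 7 September 2023; done 21 July 2023 — timely.
(2) permitted from 19 July 2023 + 30 days = 18 August 2023 onward; 20 August 2023 is on or after that date.
(3) permitted from 20 August 2023 + 16 days = 5 September 2023 onward; done 7 September 2023, after the minimum wait.
(4) the permitted window runs from 7 September 2023 + 8 = 15 September 2023 to 7 September 2023 + 34 = 11 October 2023; done 8 September 2023 — 7 days before the window opened.
No need to go further; step 4 was not satisfied.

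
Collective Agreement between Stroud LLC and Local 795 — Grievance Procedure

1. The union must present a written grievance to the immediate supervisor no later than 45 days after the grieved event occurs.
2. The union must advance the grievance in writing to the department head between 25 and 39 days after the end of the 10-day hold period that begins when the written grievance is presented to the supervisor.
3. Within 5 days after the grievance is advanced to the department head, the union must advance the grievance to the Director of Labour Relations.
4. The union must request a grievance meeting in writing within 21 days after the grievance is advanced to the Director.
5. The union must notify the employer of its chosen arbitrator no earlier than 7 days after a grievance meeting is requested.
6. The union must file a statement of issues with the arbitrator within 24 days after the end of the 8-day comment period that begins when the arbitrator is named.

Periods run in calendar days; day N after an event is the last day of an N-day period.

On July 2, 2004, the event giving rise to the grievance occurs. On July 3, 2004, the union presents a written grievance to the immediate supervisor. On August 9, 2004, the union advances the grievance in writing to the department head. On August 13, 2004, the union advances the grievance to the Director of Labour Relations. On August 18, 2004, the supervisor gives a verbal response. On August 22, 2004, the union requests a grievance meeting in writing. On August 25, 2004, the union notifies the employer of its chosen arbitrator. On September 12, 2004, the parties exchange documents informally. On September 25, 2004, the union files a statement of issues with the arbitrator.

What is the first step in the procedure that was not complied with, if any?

Step 5

Step 1: 45 days after July 2, 2004 (when the grieved event occurs) is August 16, 2004; done July 3, 2004 — timely.
Step 2: the window is 25–39 days after July 13, 2004 (end of the 10-day hold period, which began when the written grievance is presented to the supervisor on July 3, 2004), so August 7, 2004 through August 21, 2004; done August 9, 2004 — within the window.
Step 3: 5 days after August 9, 2004 (when the grievance is advanced to the department head) is August 14, 2004; done August 13, 2004 — timely.
Step 4: 21 days after August 13, 2004 (when the grievance is advanced to the Director) is September 3, 2004; done August 22, 2004 — timely.
Step 5: the earliest permitted date is 7 days after August 22, 2004 (when a grievance meeting is requested), i.e. August 29, 2004; acted on August 25, 2004, 4 days prematurely.
That is the first point of non-compliance.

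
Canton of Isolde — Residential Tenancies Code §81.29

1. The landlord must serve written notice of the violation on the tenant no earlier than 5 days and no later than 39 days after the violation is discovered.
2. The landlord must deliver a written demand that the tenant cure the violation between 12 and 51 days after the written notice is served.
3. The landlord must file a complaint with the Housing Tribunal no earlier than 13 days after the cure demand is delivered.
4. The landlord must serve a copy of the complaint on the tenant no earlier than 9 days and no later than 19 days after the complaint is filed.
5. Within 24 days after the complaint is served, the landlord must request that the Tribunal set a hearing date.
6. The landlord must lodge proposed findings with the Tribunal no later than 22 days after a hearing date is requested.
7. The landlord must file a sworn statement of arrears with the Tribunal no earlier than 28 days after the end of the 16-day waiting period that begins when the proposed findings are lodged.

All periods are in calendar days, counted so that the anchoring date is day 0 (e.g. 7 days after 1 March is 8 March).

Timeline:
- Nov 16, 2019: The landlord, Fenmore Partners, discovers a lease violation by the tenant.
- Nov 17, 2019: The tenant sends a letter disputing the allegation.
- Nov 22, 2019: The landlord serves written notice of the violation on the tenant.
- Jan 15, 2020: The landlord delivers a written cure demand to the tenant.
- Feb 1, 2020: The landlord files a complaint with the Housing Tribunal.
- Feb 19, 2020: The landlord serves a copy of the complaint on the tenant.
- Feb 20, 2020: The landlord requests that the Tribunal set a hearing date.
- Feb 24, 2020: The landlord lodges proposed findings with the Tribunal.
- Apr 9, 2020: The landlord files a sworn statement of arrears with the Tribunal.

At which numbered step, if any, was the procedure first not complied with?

Step 1 — 5 and 39 days from Nov 16, 2019 (when the violation is discovered) are Nov 21, 2019 and Dec 25, 2019 respectively; Nov 22, 2019 falls inside that range.
Step 2 — 12 and 51 days from Nov 22, 2019 (when the written notice is served) are Dec 4, 2019 and Jan 12, 2020 respectively; Jan 15, 2020 is 3 days past the end of the window.

Step 2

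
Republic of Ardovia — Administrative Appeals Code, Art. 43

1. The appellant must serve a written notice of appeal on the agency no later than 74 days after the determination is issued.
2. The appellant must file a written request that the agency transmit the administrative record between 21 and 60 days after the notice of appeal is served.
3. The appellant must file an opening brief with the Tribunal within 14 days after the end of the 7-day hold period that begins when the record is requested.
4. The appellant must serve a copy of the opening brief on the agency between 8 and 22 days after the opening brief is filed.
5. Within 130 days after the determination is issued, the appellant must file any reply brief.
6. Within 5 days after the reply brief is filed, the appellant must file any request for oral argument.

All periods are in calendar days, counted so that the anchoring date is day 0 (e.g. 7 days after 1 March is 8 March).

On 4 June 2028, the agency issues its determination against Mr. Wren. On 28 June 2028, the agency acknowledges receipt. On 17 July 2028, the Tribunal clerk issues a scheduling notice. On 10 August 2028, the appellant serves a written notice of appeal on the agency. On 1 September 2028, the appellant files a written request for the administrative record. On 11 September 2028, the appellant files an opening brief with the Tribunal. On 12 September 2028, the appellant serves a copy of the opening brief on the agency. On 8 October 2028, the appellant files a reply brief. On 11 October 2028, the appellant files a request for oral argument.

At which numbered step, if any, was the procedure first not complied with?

Step 4

Step 1: 74 days after 4 June 2028 (when the determination is issued) is 17 August 2028; done 10 August 2028 — timely.
Step 2: the window is 21–60 days after 10 August 2028 (when the notice of appeal is served), so 31 August 2028 through 9 October 2028; 1 September 2028 falls inside that range.
Step 3: 14 days after 8 September 2028 (end of the 7-day hold period, which began when the record is requested on 1 September 2028) is 22 September 2028; done 11 September 2028 — timely.
Step 4: the window is 8–22 days after 11 September 2028 (when the opening brief is filed), so 19 September 2028 through 3 October 2028; 12 September 2028 is 7 days too early.
Later steps need not be reached.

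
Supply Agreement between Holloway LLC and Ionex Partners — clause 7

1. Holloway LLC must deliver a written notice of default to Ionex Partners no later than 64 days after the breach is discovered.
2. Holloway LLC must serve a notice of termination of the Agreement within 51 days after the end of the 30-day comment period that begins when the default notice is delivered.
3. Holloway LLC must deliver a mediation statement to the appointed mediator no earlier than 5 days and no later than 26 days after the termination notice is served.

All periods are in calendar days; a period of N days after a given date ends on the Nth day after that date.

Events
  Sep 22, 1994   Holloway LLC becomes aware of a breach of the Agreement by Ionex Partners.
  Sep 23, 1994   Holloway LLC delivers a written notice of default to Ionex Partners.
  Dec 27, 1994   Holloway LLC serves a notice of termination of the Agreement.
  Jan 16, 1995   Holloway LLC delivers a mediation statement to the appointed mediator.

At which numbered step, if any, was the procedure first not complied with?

Step 2

Step 1: 64 days after Sep 22, 1994 (when the breach is discovered) is Nov 25, 1994; done Sep 23, 1994 — timely.
Step 2: 51 days after Oct 23, 1994 (end of the 30-day comment period, which began when the default notice is delivered on Sep 23, 1994) is Dec 13, 1994; not done until Dec 27, 1994, 14 days after the deadline.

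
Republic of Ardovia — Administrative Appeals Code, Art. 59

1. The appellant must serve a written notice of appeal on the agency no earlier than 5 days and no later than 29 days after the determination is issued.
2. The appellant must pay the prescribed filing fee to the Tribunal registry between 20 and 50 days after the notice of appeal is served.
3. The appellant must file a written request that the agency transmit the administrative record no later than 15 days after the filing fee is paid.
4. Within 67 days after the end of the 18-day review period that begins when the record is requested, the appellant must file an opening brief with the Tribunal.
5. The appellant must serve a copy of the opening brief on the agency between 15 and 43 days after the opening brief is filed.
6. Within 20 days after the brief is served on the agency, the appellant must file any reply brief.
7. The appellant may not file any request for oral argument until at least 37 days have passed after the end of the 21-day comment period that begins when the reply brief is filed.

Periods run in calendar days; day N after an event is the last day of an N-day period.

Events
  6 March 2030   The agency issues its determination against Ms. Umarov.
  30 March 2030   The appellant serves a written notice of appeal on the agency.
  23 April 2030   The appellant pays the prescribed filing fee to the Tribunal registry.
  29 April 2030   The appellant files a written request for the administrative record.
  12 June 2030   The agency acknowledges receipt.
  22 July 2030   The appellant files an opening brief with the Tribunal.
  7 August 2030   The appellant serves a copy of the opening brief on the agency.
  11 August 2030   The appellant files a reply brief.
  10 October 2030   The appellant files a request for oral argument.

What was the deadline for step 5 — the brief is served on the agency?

3 September 2030

Step 5 runs from 22 July 2030, when the opening brief is filed. The window is 15–43 days after 22 July 2030; it closes on 3 September 2030.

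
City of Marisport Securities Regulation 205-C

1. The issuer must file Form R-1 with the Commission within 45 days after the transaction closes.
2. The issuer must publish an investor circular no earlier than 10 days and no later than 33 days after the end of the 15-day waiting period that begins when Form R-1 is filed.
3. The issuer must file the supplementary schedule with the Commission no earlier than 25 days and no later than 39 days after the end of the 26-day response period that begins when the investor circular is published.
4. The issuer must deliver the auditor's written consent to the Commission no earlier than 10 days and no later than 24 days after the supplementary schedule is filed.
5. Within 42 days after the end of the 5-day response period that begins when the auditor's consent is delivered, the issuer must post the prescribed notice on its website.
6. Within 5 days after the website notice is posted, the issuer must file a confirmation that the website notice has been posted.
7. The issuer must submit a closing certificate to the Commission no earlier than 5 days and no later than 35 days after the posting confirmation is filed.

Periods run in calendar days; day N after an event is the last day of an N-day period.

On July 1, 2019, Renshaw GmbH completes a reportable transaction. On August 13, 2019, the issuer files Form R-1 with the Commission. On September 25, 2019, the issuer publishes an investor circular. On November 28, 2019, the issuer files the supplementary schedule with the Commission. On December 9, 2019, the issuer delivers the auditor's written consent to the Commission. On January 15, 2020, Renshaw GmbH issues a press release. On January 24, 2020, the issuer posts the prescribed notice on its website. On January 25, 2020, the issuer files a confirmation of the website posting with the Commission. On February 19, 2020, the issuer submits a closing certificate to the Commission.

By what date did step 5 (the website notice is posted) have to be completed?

The auditor's consent is delivered on December 9, 2019; the 5-day response period therefore ends December 14, 2019, and step 5 runs from that date. 42 days after December 14, 2019 is January 25, 2020.

January 25, 2020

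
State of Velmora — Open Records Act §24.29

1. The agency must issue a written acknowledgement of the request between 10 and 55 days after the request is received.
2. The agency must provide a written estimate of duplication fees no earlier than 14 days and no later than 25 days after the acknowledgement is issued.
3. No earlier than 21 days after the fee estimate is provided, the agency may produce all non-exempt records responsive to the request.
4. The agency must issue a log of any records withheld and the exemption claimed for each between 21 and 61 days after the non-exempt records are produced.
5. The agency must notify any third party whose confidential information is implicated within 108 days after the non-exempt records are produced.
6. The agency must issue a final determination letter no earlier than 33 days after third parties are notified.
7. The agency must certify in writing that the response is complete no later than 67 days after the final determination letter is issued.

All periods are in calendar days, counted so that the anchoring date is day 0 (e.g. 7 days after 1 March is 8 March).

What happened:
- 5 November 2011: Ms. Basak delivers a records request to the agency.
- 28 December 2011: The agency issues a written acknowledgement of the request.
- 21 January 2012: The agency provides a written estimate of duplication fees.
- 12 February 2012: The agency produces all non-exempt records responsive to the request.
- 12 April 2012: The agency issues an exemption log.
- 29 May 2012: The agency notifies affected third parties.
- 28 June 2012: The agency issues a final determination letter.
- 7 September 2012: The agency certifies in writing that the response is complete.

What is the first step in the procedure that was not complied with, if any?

Step 1 — 10 and 55 days from 5 November 2011 (when the request is received) are 15 November 2011 and 30 December 2011 respectively; done 28 December 2011, which is between those dates.
Step 2 — 14 and 25 days from 28 December 2011 (when the acknowledgement is issued) are 11 January 2012 and 22 January 2012 respectively; done 21 January 2012 — within the window.
Step 3 — must wait 21 days from 21 January 2012 (when the fee estimate is provided), so not before 11 February 2012; done 12 February 2012 — permitted.
Step 4 — 21 and 61 days from 12 February 2012 (when the non-exempt records are produced) are 4 March 2012 and 13 April 2012 respectively; done 12 April 2012, which is between those dates.
Step 5 — counting 108 days from 12 February 2012 (when the non-exempt records are produced) gives a deadline of 30 May 2012; 29 May 2012 is within that limit.
Step 6 — must wait 33 days from 29 May 2012 (when third parties are notified), so not before 1 July 2012; 28 June 2012 is 3 days before the earliest permitted date.
The analysis stops there.

Step 6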